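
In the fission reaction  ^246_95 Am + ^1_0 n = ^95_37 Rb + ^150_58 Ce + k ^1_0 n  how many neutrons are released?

2

Conserve mass number: 247 = 95 + 150 + k, so k = 247 − 245 = 2.
Check atomic number: 95 = 37 + 58 + 0 = 95. ✓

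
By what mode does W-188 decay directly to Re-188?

beta-minus decay

ΔA = 188 − 188 = 0; ΔZ = 75 − 74 = +1.
A is unchanged and Z rises by 1 — a neutron has become a proton (β⁻ decay).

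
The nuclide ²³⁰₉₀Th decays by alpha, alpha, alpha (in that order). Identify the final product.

Po-218

Start: (A, Z) = (230, 90).
After α: (226, 88).
After α: (222, 86).
After α: (218, 84).
Z = 84 is polonium.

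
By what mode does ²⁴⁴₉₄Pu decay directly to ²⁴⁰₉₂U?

ΔA = 240 − 244 = -4; ΔZ = 92 − 94 = -2.
A drops by 4 and Z drops by 2 — the signature of alpha emission.

alpha decay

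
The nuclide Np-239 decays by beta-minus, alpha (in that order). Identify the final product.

U-235

Start: (A, Z) = (239, 93).
After β⁻: (239, 94).
After α: (235, 92).
Z = 92 is uranium.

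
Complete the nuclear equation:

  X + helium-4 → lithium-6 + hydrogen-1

Conserve mass number: A + 4 = 6 + 1, so A = 3.
Conserve atomic number: Z + 2 = 3 + 1, so Z = 2.
Z = 2 is helium, so the species is helium-3.

He-3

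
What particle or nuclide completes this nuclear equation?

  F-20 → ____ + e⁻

Ne-20

Conserve mass number: 20 = A + 0, so A = 20.
Conserve atomic number: 9 = Z − 1, so Z = 10.
Z = 10 is neon, so the species is Ne-20.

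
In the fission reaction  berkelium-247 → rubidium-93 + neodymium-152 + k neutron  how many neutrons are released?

2

Conserve mass number: 247 = 93 + 152 + k, so k = 247 − 245 = 2.
Check atomic number: 97 = 37 + 60 + 0 = 97. ✓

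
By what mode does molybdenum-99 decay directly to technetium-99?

beta-minus decay

ΔA = 99 − 99 = 0; ΔZ = 43 − 42 = +1.
A is unchanged and Z rises by 1 — a neutron has become a proton (β⁻ decay).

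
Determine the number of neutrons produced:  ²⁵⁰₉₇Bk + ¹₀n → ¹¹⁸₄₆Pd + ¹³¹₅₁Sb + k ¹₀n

2

Conserve mass number: 251 = 118 + 131 + k, so k = 251 − 249 = 2.
Check atomic number: 97 = 46 + 51 + 0 = 97. ✓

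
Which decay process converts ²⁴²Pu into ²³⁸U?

ΔA = 238 − 242 = -4; ΔZ = 92 − 94 = -2.
A drops by 4 and Z drops by 2 — the signature of alpha emission.

alpha decay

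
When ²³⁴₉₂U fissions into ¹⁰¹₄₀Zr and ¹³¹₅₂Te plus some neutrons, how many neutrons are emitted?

Conserve mass number: 234 = 101 + 131 + k, so k = 234 − 232 = 2.
Check atomic number: 92 = 40 + 52 + 0 = 92. ✓

2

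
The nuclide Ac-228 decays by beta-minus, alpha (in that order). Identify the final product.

Ra-224

Start: (A, Z) = (228, 89).
After β⁻: (228, 90).
After α: (224, 88).
Z = 88 is radium.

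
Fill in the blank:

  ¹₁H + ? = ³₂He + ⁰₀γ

Conserve mass number: 1 + A = 3 + 0, so A = 2.
Conserve atomic number: 1 + Z = 2 + 0, so Z = 1.
A = 2 and Z = 1 is ²₁H — a deuteron.

deuteron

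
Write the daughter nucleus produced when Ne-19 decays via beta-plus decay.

Beta-plus decay: mass number changes by +0, atomic number by -1.
A: 19 = 19; Z: 10 − 1 = 9.
Z = 9 is fluorine, so the daughter is F-19.

F-19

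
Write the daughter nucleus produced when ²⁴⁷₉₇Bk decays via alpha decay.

Am-243

Alpha decay: mass number changes by -4, atomic number by -2.
A: 247 − 4 = 243; Z: 97 − 2 = 95.
Z = 95 is americium, so the daughter is ²⁴³₉₅Am.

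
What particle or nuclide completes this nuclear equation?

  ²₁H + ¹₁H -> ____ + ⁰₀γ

Conserve mass number: 2 + 1 = A + 0, so A = 3.
Conserve atomic number: 1 + 1 = Z + 0, so Z = 2.
Z = 2 is helium, so the species is ³₂He.

He-3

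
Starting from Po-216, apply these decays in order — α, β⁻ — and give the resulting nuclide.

Start: (A, Z) = (216, 84).
After α: (212, 82).
After β⁻: (212, 83).
Z = 83 is bismuth.

Bi-212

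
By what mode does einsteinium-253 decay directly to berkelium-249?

alpha decay

ΔA = 249 − 253 = -4; ΔZ = 97 − 99 = -2.
A drops by 4 and Z drops by 2 — the signature of alpha emission.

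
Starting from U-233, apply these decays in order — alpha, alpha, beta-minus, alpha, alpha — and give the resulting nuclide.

At-217

Start: (A, Z) = (233, 92).
After α: (229, 90).
After α: (225, 88).
After β⁻: (225, 89).
After α: (221, 87).
After α: (217, 85).
Z = 85 is astatine.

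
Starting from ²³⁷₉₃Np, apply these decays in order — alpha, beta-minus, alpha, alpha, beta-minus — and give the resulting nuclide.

Ac-225

Start: (A, Z) = (237, 93).
After α: (233, 91).
After β⁻: (233, 92).
After α: (229, 90).
After α: (225, 88).
After β⁻: (225, 89).
Z = 89 is actinium.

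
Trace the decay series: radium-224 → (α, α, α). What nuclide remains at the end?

Start: (A, Z) = (224, 88).
After α: (220, 86).
After α: (216, 84).
After α: (212, 82).
Z = 82 is lead.

Pb-212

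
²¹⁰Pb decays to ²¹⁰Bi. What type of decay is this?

beta-minus decay

ΔA = 210 − 210 = 0; ΔZ = 83 − 82 = +1.
A is unchanged and Z rises by 1 — a neutron has become a proton (β⁻ decay).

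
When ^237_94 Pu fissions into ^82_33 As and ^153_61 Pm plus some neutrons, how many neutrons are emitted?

2

Conserve mass number: 237 = 82 + 153 + k, so k = 237 − 235 = 2.
Check atomic number: 94 = 33 + 61 + 0 = 94. ✓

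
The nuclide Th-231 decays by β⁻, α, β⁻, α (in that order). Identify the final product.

Start: (A, Z) = (231, 90).
After β⁻: (231, 91).
After α: (227, 89).
After β⁻: (227, 90).
After α: (223, 88).
Z = 88 is radium.

Ra-223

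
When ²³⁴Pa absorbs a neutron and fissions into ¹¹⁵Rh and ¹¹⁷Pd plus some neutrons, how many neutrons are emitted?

Conserve mass number: 235 = 115 + 117 + k, so k = 235 − 232 = 3.
Check atomic number: 91 = 45 + 46 + 0 = 91. ✓

3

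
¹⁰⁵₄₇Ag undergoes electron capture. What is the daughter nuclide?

Pd-105

Electron capture: mass number changes by +0, atomic number by -1.
A: 105 = 105; Z: 47 − 1 = 46.
Z = 46 is palladium, so the daughter is ¹⁰⁵₄₆Pd.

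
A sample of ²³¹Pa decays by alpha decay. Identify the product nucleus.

Alpha decay: mass number changes by -4, atomic number by -2.
A: 231 − 4 = 227; Z: 91 − 2 = 89.
Z = 89 is actinium, so the daughter is ²²⁷Ac.

Ac-227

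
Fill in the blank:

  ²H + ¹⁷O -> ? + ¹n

F-18

Conserve mass number: 2 + 17 = A + 1, so A = 18.
Conserve atomic number: 1 + 8 = Z + 0, so Z = 9.
Z = 9 is fluorine, so the species is ¹⁸F.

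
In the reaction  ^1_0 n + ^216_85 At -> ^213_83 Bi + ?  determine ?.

alpha particle

Conserve mass number: 1 + 216 = 213 + A, so A = 4.
Conserve atomic number: 0 + 85 = 83 + Z, so Z = 2.
A = 4 and Z = 2 is ^4_2 He — an alpha particle.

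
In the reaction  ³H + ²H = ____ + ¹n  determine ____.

He-4

Conserve mass number: 3 + 2 = A + 1, so A = 4.
Conserve atomic number: 1 + 1 = Z + 0, so Z = 2.
A = 4 and Z = 2 is ⁴He — an alpha particle.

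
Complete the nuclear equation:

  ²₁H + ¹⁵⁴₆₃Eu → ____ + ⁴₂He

Sm-152

Conserve mass number: 2 + 154 = A + 4, so A = 152.
Conserve atomic number: 1 + 63 = Z + 2, so Z = 62.
Z = 62 is samarium, so the species is ¹⁵²₆₂Sm.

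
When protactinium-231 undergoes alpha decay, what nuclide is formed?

Alpha decay: mass number changes by -4, atomic number by -2.
A: 231 − 4 = 227; Z: 91 − 2 = 89.
Z = 89 is actinium, so the daughter is actinium-227.

Ac-227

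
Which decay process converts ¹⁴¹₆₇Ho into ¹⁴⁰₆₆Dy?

ΔA = 140 − 141 = -1; ΔZ = 66 − 67 = -1.
A drops by 1 and Z drops by 1 — a proton was emitted.

proton emission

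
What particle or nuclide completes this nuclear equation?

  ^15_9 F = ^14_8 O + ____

Conserve mass number: 15 = 14 + A, so A = 1.
Conserve atomic number: 9 = 8 + Z, so Z = 1.
A = 1 and Z = 1 is ^1_1 H — a proton.

proton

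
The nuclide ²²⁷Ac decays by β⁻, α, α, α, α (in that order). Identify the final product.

Start: (A, Z) = (227, 89).
After β⁻: (227, 90).
After α: (223, 88).
After α: (219, 86).
After α: (215, 84).
After α: (211, 82).
Z = 82 is lead.

Pb-211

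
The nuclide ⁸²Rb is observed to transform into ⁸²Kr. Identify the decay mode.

ΔA = 82 − 82 = 0; ΔZ = 36 − 37 = -1.
A is unchanged and Z drops by 1 — a proton has become a neutron (β⁺ emission or electron capture).

beta-plus decay or electron capture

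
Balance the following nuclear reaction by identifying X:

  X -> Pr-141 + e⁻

Ce-141

Conserve mass number: A = 141 + 0, so A = 141.
Conserve atomic number: Z = 59 − 1, so Z = 58.
Z = 58 is cerium, so the species is Ce-141.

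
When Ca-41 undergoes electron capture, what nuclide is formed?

Electron capture: mass number changes by +0, atomic number by -1.
A: 41 = 41; Z: 20 − 1 = 19.
Z = 19 is potassium, so the daughter is K-41.

K-41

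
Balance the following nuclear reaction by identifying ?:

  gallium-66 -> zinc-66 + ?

Conserve mass number: 66 = 66 + A, so A = 0.
Conserve atomic number: 31 = 30 + Z, so Z = 1.
A = 0 and Z = 1 is e⁺ — a positron.

positron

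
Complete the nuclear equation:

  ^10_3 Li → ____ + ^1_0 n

Conserve mass number: 10 = A + 1, so A = 9.
Conserve atomic number: 3 = Z + 0, so Z = 3.
Z = 3 is lithium, so the species is ^9_3 Li.

Li-9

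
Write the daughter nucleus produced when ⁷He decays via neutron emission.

He-6

Neutron emission: mass number changes by -1, atomic number by +0.
A: 7 − 1 = 6; Z: 2 = 2.
Z = 2 is helium, so the daughter is ⁶He.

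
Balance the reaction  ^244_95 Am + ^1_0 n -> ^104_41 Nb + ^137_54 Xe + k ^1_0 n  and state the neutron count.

4

Conserve mass number: 245 = 104 + 137 + k, so k = 245 − 241 = 4.
Check atomic number: 95 = 41 + 54 + 0 = 95. ✓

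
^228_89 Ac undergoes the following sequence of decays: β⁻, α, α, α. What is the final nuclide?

Po-216

Start: (A, Z) = (228, 89).
After β⁻: (228, 90).
After α: (224, 88).
After α: (220, 86).
After α: (216, 84).
Z = 84 is polonium.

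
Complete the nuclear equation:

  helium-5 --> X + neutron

He-4

Conserve mass number: 5 = A + 1, so A = 4.
Conserve atomic number: 2 = Z + 0, so Z = 2.
A = 4 and Z = 2 is helium-4 — an alpha particle.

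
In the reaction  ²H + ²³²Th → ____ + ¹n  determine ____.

Conserve mass number: 2 + 232 = A + 1, so A = 233.
Conserve atomic number: 1 + 90 = Z + 0, so Z = 91.
Z = 91 is protactinium, so the species is ²³³Pa.

Pa-233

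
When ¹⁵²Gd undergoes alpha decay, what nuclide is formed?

Alpha decay: mass number changes by -4, atomic number by -2.
A: 152 − 4 = 148; Z: 64 − 2 = 62.
Z = 62 is samarium, so the daughter is ¹⁴⁸Sm.

Sm-148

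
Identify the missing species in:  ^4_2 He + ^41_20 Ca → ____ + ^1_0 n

Conserve mass number: 4 + 41 = A + 1, so A = 44.
Conserve atomic number: 2 + 20 = Z + 0, so Z = 22.
Z = 22 is titanium, so the species is ^44_22 Ti.

Ti-44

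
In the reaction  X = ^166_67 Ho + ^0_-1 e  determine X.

Dy-166

Conserve mass number: A = 166 + 0, so A = 166.
Conserve atomic number: Z = 67 − 1, so Z = 66.
Z = 66 is dysprosium, so the species is ^166_66 Dy.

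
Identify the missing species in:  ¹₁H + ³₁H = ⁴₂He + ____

gamma ray

Conserve mass number: 1 + 3 = 4 + A, so A = 0.
Conserve atomic number: 1 + 1 = 2 + Z, so Z = 0.
A = 0 and Z = 0 is ⁰₀γ — a gamma ray.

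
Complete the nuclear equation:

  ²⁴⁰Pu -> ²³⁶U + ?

Conserve mass number: 240 = 236 + A, so A = 4.
Conserve atomic number: 94 = 92 + Z, so Z = 2.
A = 4 and Z = 2 is ⁴He — an alpha particle.

alpha particle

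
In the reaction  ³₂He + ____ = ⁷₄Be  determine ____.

alpha particle

Conserve mass number: 3 + A = 7, so A = 4.
Conserve atomic number: 2 + Z = 4, so Z = 2.
A = 4 and Z = 2 is ⁴₂He — an alpha particle.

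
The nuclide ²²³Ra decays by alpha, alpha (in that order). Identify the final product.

Po-215

Start: (A, Z) = (223, 88).
After α: (219, 86).
After α: (215, 84).
Z = 84 is polonium.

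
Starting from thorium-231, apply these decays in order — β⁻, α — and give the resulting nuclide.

Ac-227

Start: (A, Z) = (231, 90).
After β⁻: (231, 91).
After α: (227, 89).
Z = 89 is actinium.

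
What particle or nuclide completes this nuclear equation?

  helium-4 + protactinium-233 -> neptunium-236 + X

Conserve mass number: 4 + 233 = 236 + A, so A = 1.
Conserve atomic number: 2 + 91 = 93 + Z, so Z = 0.
A = 1 and Z = 0 is neutron — a neutron.

neutron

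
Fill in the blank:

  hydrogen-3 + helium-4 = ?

Conserve mass number: 3 + 4 = A, so A = 7.
Conserve atomic number: 1 + 2 = Z, so Z = 3.
Z = 3 is lithium, so the species is lithium-7.

Li-7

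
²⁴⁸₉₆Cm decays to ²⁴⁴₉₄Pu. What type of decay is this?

ΔA = 244 − 248 = -4; ΔZ = 94 − 96 = -2.
A drops by 4 and Z drops by 2 — the signature of alpha emission.

alpha decay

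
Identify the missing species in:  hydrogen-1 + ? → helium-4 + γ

triton

Conserve mass number: 1 + A = 4 + 0, so A = 3.
Conserve atomic number: 1 + Z = 2 + 0, so Z = 1.
A = 3 and Z = 1 is hydrogen-3 — a triton.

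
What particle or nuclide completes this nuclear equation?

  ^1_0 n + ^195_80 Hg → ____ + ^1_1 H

Au-195

Conserve mass number: 1 + 195 = A + 1, so A = 195.
Conserve atomic number: 0 + 80 = Z + 1, so Z = 79.
Z = 79 is gold, so the species is ^195_79 Au.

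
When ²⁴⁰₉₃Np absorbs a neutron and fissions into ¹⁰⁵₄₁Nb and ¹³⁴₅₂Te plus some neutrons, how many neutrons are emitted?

Conserve mass number: 241 = 105 + 134 + k, so k = 241 − 239 = 2.
Check atomic number: 93 = 41 + 52 + 0 = 93. ✓

2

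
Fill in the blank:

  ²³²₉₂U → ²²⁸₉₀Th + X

Conserve mass number: 232 = 228 + A, so A = 4.
Conserve atomic number: 92 = 90 + Z, so Z = 2.
A = 4 and Z = 2 is ⁴₂He — an alpha particle.

alpha particle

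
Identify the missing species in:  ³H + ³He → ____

Li-6

Conserve mass number: 3 + 3 = A, so A = 6.
Conserve atomic number: 1 + 2 = Z, so Z = 3.
Z = 3 is lithium, so the species is ⁶Li.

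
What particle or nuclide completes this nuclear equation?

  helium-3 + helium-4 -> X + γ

Conserve mass number: 3 + 4 = A + 0, so A = 7.
Conserve atomic number: 2 + 2 = Z + 0, so Z = 4.
Z = 4 is beryllium, so the species is beryllium-7.

Be-7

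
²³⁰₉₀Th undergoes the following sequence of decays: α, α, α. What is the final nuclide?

Po-218

Start: (A, Z) = (230, 90).
After α: (226, 88).
After α: (222, 86).
After α: (218, 84).
Z = 84 is polonium.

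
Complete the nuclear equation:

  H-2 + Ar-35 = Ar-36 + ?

Conserve mass number: 2 + 35 = 36 + A, so A = 1.
Conserve atomic number: 1 + 18 = 18 + Z, so Z = 1.
A = 1 and Z = 1 is H-1 — a proton.

proton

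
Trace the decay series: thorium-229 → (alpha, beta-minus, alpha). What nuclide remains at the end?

Start: (A, Z) = (229, 90).
After α: (225, 88).
After β⁻: (225, 89).
After α: (221, 87).
Z = 87 is francium.

Fr-221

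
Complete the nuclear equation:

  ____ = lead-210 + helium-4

Conserve mass number: A = 210 + 4, so A = 214.
Conserve atomic number: Z = 82 + 2, so Z = 84.
Z = 84 is polonium, so the species is polonium-214.

Po-214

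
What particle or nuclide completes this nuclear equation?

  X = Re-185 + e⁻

Conserve mass number: A = 185 + 0, so A = 185.
Conserve atomic number: Z = 75 − 1, so Z = 74.
Z = 74 is tungsten, so the species is W-185.

W-185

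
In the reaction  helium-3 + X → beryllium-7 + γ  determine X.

alpha particle

Conserve mass number: 3 + A = 7 + 0, so A = 4.
Conserve atomic number: 2 + Z = 4 + 0, so Z = 2.
A = 4 and Z = 2 is helium-4 — an alpha particle.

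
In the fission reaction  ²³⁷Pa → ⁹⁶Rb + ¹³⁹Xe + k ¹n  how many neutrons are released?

Conserve mass number: 237 = 96 + 139 + k, so k = 237 − 235 = 2.
Check atomic number: 91 = 37 + 54 + 0 = 91. ✓

2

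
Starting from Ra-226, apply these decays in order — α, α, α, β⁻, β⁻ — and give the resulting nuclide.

Po-214

Start: (A, Z) = (226, 88).
After α: (222, 86).
After α: (218, 84).
After α: (214, 82).
After β⁻: (214, 83).
After β⁻: (214, 84).
Z = 84 is polonium.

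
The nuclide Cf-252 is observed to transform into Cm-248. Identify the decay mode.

ΔA = 248 − 252 = -4; ΔZ = 96 − 98 = -2.
A drops by 4 and Z drops by 2 — the signature of alpha emission.

alpha decay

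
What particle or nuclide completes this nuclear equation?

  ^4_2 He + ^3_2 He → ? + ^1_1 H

Conserve mass number: 4 + 3 = A + 1, so A = 6.
Conserve atomic number: 2 + 2 = Z + 1, so Z = 3.
Z = 3 is lithium, so the species is ^6_3 Li.

Li-6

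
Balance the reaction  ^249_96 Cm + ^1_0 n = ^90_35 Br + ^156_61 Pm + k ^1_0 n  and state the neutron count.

Conserve mass number: 250 = 90 + 156 + k, so k = 250 − 246 = 4.
Check atomic number: 96 = 35 + 61 + 0 = 96. ✓

4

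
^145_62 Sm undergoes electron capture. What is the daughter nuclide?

Pm-145

Electron capture: mass number changes by +0, atomic number by -1.
A: 145 = 145; Z: 62 − 1 = 61.
Z = 61 is promethium, so the daughter is ^145_61 Pm.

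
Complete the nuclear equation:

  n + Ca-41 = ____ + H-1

K-41

Conserve mass number: 1 + 41 = A + 1, so A = 41.
Conserve atomic number: 0 + 20 = Z + 1, so Z = 19.
Z = 19 is potassium, so the species is K-41.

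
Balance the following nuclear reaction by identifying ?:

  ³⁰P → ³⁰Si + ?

Conserve mass number: 30 = 30 + A, so A = 0.
Conserve atomic number: 15 = 14 + Z, so Z = 1.
A = 0 and Z = 1 is e⁺ — a positron.

positron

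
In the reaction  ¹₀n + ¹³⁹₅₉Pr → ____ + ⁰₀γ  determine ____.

Conserve mass number: 1 + 139 = A + 0, so A = 140.
Conserve atomic number: 0 + 59 = Z + 0, so Z = 59.
Z = 59 is praseodymium, so the species is ¹⁴⁰₅₉Pr.

Pr-140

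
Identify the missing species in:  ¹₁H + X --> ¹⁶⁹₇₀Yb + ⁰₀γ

Tm-168

Conserve mass number: 1 + A = 169 + 0, so A = 168.
Conserve atomic number: 1 + Z = 70 + 0, so Z = 69.
Z = 69 is thulium, so the species is ¹⁶⁸₆₉Tm.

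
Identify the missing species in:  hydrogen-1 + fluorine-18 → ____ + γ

Ne-19

Conserve mass number: 1 + 18 = A + 0, so A = 19.
Conserve atomic number: 1 + 9 = Z + 0, so Z = 10.
Z = 10 is neon, so the species is neon-19.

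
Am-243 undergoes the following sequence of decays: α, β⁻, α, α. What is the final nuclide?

Start: (A, Z) = (243, 95).
After α: (239, 93).
After β⁻: (239, 94).
After α: (235, 92).
After α: (231, 90).
Z = 90 is thorium.

Th-231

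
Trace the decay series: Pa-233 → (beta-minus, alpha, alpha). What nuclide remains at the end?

Start: (A, Z) = (233, 91).
After β⁻: (233, 92).
After α: (229, 90).
After α: (225, 88).
Z = 88 is radium.

Ra-225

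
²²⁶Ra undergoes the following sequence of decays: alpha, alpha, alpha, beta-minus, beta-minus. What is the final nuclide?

Start: (A, Z) = (226, 88).
After α: (222, 86).
After α: (218, 84).
After α: (214, 82).
After β⁻: (214, 83).
After β⁻: (214, 84).
Z = 84 is polonium.

Po-214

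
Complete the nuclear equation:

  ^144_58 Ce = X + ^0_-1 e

Conserve mass number: 144 = A + 0, so A = 144.
Conserve atomic number: 58 = Z − 1, so Z = 59.
Z = 59 is praseodymium, so the species is ^144_59 Pr.

Pr-144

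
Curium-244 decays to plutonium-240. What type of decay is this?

alpha decay

ΔA = 240 − 244 = -4; ΔZ = 94 − 96 = -2.
A drops by 4 and Z drops by 2 — the signature of alpha emission.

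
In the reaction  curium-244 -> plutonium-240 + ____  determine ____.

Conserve mass number: 244 = 240 + A, so A = 4.
Conserve atomic number: 96 = 94 + Z, so Z = 2.
A = 4 and Z = 2 is helium-4 — an alpha particle.

alpha particle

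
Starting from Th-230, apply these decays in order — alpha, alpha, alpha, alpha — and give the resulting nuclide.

Pb-214

Start: (A, Z) = (230, 90).
After α: (226, 88).
After α: (222, 86).
After α: (218, 84).
After α: (214, 82).
Z = 82 is lead.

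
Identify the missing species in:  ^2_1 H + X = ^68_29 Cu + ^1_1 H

Conserve mass number: 2 + A = 68 + 1, so A = 67.
Conserve atomic number: 1 + Z = 29 + 1, so Z = 29.
Z = 29 is copper, so the species is ^67_29 Cu.

Cu-67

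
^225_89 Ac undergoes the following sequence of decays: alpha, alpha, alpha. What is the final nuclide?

Bi-213

Start: (A, Z) = (225, 89).
After α: (221, 87).
After α: (217, 85).
After α: (213, 83).
Z = 83 is bismuth.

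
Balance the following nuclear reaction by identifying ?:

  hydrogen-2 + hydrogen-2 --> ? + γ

Conserve mass number: 2 + 2 = A + 0, so A = 4.
Conserve atomic number: 1 + 1 = Z + 0, so Z = 2.
A = 4 and Z = 2 is helium-4 — an alpha particle.

He-4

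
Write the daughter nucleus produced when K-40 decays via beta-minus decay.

Beta-minus decay: mass number changes by +0, atomic number by +1.
A: 40 = 40; Z: 19 + 1 = 20.
Z = 20 is calcium, so the daughter is Ca-40.

Ca-40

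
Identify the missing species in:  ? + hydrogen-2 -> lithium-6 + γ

Conserve mass number: A + 2 = 6 + 0, so A = 4.
Conserve atomic number: Z + 1 = 3 + 0, so Z = 2.
A = 4 and Z = 2 is helium-4 — an alpha particle.

alpha particle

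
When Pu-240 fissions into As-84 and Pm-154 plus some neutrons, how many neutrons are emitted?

2

Conserve mass number: 240 = 84 + 154 + k, so k = 240 − 238 = 2.
Check atomic number: 94 = 33 + 61 + 0 = 94. ✓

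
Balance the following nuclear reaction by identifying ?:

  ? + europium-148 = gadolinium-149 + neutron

Conserve mass number: A + 148 = 149 + 1, so A = 2.
Conserve atomic number: Z + 63 = 64 + 0, so Z = 1.
A = 2 and Z = 1 is hydrogen-2 — a deuteron.

deuteron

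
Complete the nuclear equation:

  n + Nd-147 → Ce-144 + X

alpha particle

Conserve mass number: 1 + 147 = 144 + A, so A = 4.
Conserve atomic number: 0 + 60 = 58 + Z, so Z = 2.
A = 4 and Z = 2 is He-4 — an alpha particle.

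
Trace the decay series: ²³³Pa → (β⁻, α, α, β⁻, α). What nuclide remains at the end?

Fr-221

Start: (A, Z) = (233, 91).
After β⁻: (233, 92).
After α: (229, 90).
After α: (225, 88).
After β⁻: (225, 89).
After α: (221, 87).
Z = 87 is francium.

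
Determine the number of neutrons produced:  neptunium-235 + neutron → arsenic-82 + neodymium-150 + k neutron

Conserve mass number: 236 = 82 + 150 + k, so k = 236 − 232 = 4.
Check atomic number: 93 = 33 + 60 + 0 = 93. ✓

4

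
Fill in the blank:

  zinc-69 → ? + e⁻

Ga-69

Conserve mass number: 69 = A + 0, so A = 69.
Conserve atomic number: 30 = Z − 1, so Z = 31.
Z = 31 is gallium, so the species is gallium-69.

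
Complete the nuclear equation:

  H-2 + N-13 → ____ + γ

O-15

Conserve mass number: 2 + 13 = A + 0, so A = 15.
Conserve atomic number: 1 + 7 = Z + 0, so Z = 8.
Z = 8 is oxygen, so the species is O-15.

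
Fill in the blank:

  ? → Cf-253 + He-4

Fm-257

Conserve mass number: A = 253 + 4, so A = 257.
Conserve atomic number: Z = 98 + 2, so Z = 100.
Z = 100 is fermium, so the species is Fm-257.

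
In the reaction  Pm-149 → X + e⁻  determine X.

Sm-149

Conserve mass number: 149 = A + 0, so A = 149.
Conserve atomic number: 61 = Z − 1, so Z = 62.
Z = 62 is samarium, so the species is Sm-149.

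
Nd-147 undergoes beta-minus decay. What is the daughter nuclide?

Pm-147

Beta-minus decay: mass number changes by +0, atomic number by +1.
A: 147 = 147; Z: 60 + 1 = 61.
Z = 61 is promethium, so the daughter is Pm-147.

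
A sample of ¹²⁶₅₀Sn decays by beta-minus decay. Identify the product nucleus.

Beta-minus decay: mass number changes by +0, atomic number by +1.
A: 126 = 126; Z: 50 + 1 = 51.
Z = 51 is antimony, so the daughter is ¹²⁶₅₁Sb.

Sb-126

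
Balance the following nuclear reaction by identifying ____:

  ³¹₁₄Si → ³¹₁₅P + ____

beta-minus particle

Conserve mass number: 31 = 31 + A, so A = 0.
Conserve atomic number: 14 = 15 + Z, so Z = -1.
A = 0 and Z = -1 is ⁰₋₁e — a beta-minus particle.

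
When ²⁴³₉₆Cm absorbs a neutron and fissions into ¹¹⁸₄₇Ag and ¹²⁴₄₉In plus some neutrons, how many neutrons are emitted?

Conserve mass number: 244 = 118 + 124 + k, so k = 244 − 242 = 2.
Check atomic number: 96 = 47 + 49 + 0 = 96. ✓

2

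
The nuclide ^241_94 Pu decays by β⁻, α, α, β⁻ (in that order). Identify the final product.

Start: (A, Z) = (241, 94).
After β⁻: (241, 95).
After α: (237, 93).
After α: (233, 91).
After β⁻: (233, 92).
Z = 92 is uranium.

U-233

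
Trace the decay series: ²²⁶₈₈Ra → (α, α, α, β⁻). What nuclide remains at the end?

Start: (A, Z) = (226, 88).
After α: (222, 86).
After α: (218, 84).
After α: (214, 82).
After β⁻: (214, 83).
Z = 83 is bismuth.

Bi-214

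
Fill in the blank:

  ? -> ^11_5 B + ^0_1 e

Conserve mass number: A = 11 + 0, so A = 11.
Conserve atomic number: Z = 5 + 1, so Z = 6.
Z = 6 is carbon, so the species is ^11_6 C.

C-11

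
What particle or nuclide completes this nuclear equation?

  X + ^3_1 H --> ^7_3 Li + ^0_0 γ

alpha particle

Conserve mass number: A + 3 = 7 + 0, so A = 4.
Conserve atomic number: Z + 1 = 3 + 0, so Z = 2.
A = 4 and Z = 2 is ^4_2 He — an alpha particle.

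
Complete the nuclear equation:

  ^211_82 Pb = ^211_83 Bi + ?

Conserve mass number: 211 = 211 + A, so A = 0.
Conserve atomic number: 82 = 83 + Z, so Z = -1.
A = 0 and Z = -1 is ^0_-1 e — a beta-minus particle.

beta-minus particle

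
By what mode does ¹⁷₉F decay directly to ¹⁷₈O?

beta-plus decay or electron capture

ΔA = 17 − 17 = 0; ΔZ = 8 − 9 = -1.
A is unchanged and Z drops by 1 — a proton has become a neutron (β⁺ emission or electron capture).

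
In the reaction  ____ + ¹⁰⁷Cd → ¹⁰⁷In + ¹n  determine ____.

proton

Conserve mass number: A + 107 = 107 + 1, so A = 1.
Conserve atomic number: Z + 48 = 49 + 0, so Z = 1.
A = 1 and Z = 1 is ¹H — a proton.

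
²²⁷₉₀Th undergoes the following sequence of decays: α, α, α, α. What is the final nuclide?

Pb-211

Start: (A, Z) = (227, 90).
After α: (223, 88).
After α: (219, 86).
After α: (215, 84).
After α: (211, 82).
Z = 82 is lead.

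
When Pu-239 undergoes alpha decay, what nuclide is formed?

Alpha decay: mass number changes by -4, atomic number by -2.
A: 239 − 4 = 235; Z: 94 − 2 = 92.
Z = 92 is uranium, so the daughter is U-235.

U-235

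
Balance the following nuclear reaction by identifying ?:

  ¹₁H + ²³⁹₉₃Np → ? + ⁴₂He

Conserve mass number: 1 + 239 = A + 4, so A = 236.
Conserve atomic number: 1 + 93 = Z + 2, so Z = 92.
Z = 92 is uranium, so the species is ²³⁶₉₂U.

U-236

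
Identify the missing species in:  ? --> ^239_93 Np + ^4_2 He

Conserve mass number: A = 239 + 4, so A = 243.
Conserve atomic number: Z = 93 + 2, so Z = 95.
Z = 95 is americium, so the species is ^243_95 Am.

Am-243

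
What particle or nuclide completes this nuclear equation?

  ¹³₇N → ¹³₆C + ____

Conserve mass number: 13 = 13 + A, so A = 0.
Conserve atomic number: 7 = 6 + Z, so Z = 1.
A = 0 and Z = 1 is ⁰₁e — a positron.

positron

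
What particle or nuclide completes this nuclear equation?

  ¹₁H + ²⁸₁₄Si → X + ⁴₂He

Al-25

Conserve mass number: 1 + 28 = A + 4, so A = 25.
Conserve atomic number: 1 + 14 = Z + 2, so Z = 13.
Z = 13 is aluminium, so the species is ²⁵₁₃Al.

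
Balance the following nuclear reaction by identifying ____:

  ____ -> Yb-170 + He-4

Hf-174

Conserve mass number: A = 170 + 4, so A = 174.
Conserve atomic number: Z = 70 + 2, so Z = 72.
Z = 72 is hafnium, so the species is Hf-174.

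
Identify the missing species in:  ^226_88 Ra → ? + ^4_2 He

Conserve mass number: 226 = A + 4, so A = 222.
Conserve atomic number: 88 = Z + 2, so Z = 86.
Z = 86 is radon, so the species is ^222_86 Rn.

Rn-222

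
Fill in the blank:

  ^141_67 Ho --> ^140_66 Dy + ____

proton

Conserve mass number: 141 = 140 + A, so A = 1.
Conserve atomic number: 67 = 66 + Z, so Z = 1.
A = 1 and Z = 1 is ^1_1 H — a proton.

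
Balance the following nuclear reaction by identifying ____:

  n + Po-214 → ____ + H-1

Bi-214

Conserve mass number: 1 + 214 = A + 1, so A = 214.
Conserve atomic number: 0 + 84 = Z + 1, so Z = 83.
Z = 83 is bismuth, so the species is Bi-214.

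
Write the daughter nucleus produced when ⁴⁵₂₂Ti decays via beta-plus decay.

Sc-45

Beta-plus decay: mass number changes by +0, atomic number by -1.
A: 45 = 45; Z: 22 − 1 = 21.
Z = 21 is scandium, so the daughter is ⁴⁵₂₁Sc.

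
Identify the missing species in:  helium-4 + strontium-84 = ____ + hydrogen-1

Conserve mass number: 4 + 84 = A + 1, so A = 87.
Conserve atomic number: 2 + 38 = Z + 1, so Z = 39.
Z = 39 is yttrium, so the species is yttrium-87.

Y-87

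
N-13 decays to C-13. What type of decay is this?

beta-plus decay or electron capture

ΔA = 13 − 13 = 0; ΔZ = 6 − 7 = -1.
A is unchanged and Z drops by 1 — a proton has become a neutron (β⁺ emission or electron capture).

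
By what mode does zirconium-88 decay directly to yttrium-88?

beta-plus decay or electron capture

ΔA = 88 − 88 = 0; ΔZ = 39 − 40 = -1.
A is unchanged and Z drops by 1 — a proton has become a neutron (β⁺ emission or electron capture).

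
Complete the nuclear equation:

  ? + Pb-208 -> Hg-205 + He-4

Conserve mass number: A + 208 = 205 + 4, so A = 1.
Conserve atomic number: Z + 82 = 80 + 2, so Z = 0.
A = 1 and Z = 0 is n — a neutron.

neutron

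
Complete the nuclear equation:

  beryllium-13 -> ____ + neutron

Conserve mass number: 13 = A + 1, so A = 12.
Conserve atomic number: 4 = Z + 0, so Z = 4.
Z = 4 is beryllium, so the species is beryllium-12.

Be-12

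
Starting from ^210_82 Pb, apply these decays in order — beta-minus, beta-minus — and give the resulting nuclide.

Po-210

Start: (A, Z) = (210, 82).
After β⁻: (210, 83).
After β⁻: (210, 84).
Z = 84 is polonium.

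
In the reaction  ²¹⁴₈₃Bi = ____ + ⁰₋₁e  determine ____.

Conserve mass number: 214 = A + 0, so A = 214.
Conserve atomic number: 83 = Z − 1, so Z = 84.
Z = 84 is polonium, so the species is ²¹⁴₈₄Po.

Po-214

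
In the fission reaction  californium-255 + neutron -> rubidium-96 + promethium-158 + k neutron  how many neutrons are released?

Conserve mass number: 256 = 96 + 158 + k, so k = 256 − 254 = 2.
Check atomic number: 98 = 37 + 61 + 0 = 98. ✓

2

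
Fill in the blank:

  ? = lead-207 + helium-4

Conserve mass number: A = 207 + 4, so A = 211.
Conserve atomic number: Z = 82 + 2, so Z = 84.
Z = 84 is polonium, so the species is polonium-211.

Po-211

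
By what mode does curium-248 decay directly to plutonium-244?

alpha decay

ΔA = 244 − 248 = -4; ΔZ = 94 − 96 = -2.
A drops by 4 and Z drops by 2 — the signature of alpha emission.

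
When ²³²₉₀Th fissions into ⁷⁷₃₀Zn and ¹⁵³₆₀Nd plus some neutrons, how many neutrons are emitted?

Conserve mass number: 232 = 77 + 153 + k, so k = 232 − 230 = 2.
Check atomic number: 90 = 30 + 60 + 0 = 90. ✓

2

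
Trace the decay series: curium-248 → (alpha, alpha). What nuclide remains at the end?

Start: (A, Z) = (248, 96).
After α: (244, 94).
After α: (240, 92).
Z = 92 is uranium.

U-240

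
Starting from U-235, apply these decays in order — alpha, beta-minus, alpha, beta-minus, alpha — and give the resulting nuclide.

Ra-223

Start: (A, Z) = (235, 92).
After α: (231, 90).
After β⁻: (231, 91).
After α: (227, 89).
After β⁻: (227, 90).
After α: (223, 88).
Z = 88 is radium.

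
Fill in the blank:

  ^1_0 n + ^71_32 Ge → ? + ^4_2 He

Zn-68

Conserve mass number: 1 + 71 = A + 4, so A = 68.
Conserve atomic number: 0 + 32 = Z + 2, so Z = 30.
Z = 30 is zinc, so the species is ^68_30 Zn.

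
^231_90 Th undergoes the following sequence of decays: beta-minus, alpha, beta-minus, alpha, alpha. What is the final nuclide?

Rn-219

Start: (A, Z) = (231, 90).
After β⁻: (231, 91).
After α: (227, 89).
After β⁻: (227, 90).
After α: (223, 88).
After α: (219, 86).
Z = 86 is radon.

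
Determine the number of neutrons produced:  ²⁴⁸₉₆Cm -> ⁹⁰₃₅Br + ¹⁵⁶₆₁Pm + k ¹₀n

Conserve mass number: 248 = 90 + 156 + k, so k = 248 − 246 = 2.
Check atomic number: 96 = 35 + 61 + 0 = 96. ✓

2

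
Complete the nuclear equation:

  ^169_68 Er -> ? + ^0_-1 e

Tm-169

Conserve mass number: 169 = A + 0, so A = 169.
Conserve atomic number: 68 = Z − 1, so Z = 69.
Z = 69 is thulium, so the species is ^169_69 Tm.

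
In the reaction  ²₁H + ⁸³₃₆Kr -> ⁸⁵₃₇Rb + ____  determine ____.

gamma ray

Conserve mass number: 2 + 83 = 85 + A, so A = 0.
Conserve atomic number: 1 + 36 = 37 + Z, so Z = 0.
A = 0 and Z = 0 is ⁰₀γ — a gamma ray.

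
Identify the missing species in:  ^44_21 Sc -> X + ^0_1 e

Ca-44

Conserve mass number: 44 = A + 0, so A = 44.
Conserve atomic number: 21 = Z + 1, so Z = 20.
Z = 20 is calcium, so the species is ^44_20 Ca.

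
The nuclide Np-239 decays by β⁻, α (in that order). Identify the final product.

U-235

Start: (A, Z) = (239, 93).
After β⁻: (239, 94).
After α: (235, 92).
Z = 92 is uranium.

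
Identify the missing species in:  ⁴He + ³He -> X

Be-7

Conserve mass number: 4 + 3 = A, so A = 7.
Conserve atomic number: 2 + 2 = Z, so Z = 4.
Z = 4 is beryllium, so the species is ⁷Be.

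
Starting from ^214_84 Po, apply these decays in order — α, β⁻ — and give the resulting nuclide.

Start: (A, Z) = (214, 84).
After α: (210, 82).
After β⁻: (210, 83).
Z = 83 is bismuth.

Bi-210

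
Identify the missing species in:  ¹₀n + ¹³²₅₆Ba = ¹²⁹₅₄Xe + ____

alpha particle

Conserve mass number: 1 + 132 = 129 + A, so A = 4.
Conserve atomic number: 0 + 56 = 54 + Z, so Z = 2.
A = 4 and Z = 2 is ⁴₂He — an alpha particle.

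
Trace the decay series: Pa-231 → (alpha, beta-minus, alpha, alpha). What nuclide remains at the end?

Rn-219

Start: (A, Z) = (231, 91).
After α: (227, 89).
After β⁻: (227, 90).
After α: (223, 88).
After α: (219, 86).
Z = 86 is radon.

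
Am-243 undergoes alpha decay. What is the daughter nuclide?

Alpha decay: mass number changes by -4, atomic number by -2.
A: 243 − 4 = 239; Z: 95 − 2 = 93.
Z = 93 is neptunium, so the daughter is Np-239.

Np-239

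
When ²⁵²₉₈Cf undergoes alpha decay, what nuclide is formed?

Cm-248

Alpha decay: mass number changes by -4, atomic number by -2.
A: 252 − 4 = 248; Z: 98 − 2 = 96.
Z = 96 is curium, so the daughter is ²⁴⁸₉₆Cm.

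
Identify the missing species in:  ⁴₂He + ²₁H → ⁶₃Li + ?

gamma ray

Conserve mass number: 4 + 2 = 6 + A, so A = 0.
Conserve atomic number: 2 + 1 = 3 + Z, so Z = 0.
A = 0 and Z = 0 is ⁰₀γ — a gamma ray.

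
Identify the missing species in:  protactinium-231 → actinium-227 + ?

Conserve mass number: 231 = 227 + A, so A = 4.
Conserve atomic number: 91 = 89 + Z, so Z = 2.
A = 4 and Z = 2 is helium-4 — an alpha particle.

alpha particle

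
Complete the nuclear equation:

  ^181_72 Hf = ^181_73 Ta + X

beta-minus particle

Conserve mass number: 181 = 181 + A, so A = 0.
Conserve atomic number: 72 = 73 + Z, so Z = -1.
A = 0 and Z = -1 is ^0_-1 e — a beta-minus particle.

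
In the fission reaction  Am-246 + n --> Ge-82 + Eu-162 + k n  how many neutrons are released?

3

Conserve mass number: 247 = 82 + 162 + k, so k = 247 − 244 = 3.
Check atomic number: 95 = 32 + 63 + 0 = 95. ✓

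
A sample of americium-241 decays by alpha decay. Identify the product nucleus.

Alpha decay: mass number changes by -4, atomic number by -2.
A: 241 − 4 = 237; Z: 95 − 2 = 93.
Z = 93 is neptunium, so the daughter is neptunium-237.

Np-237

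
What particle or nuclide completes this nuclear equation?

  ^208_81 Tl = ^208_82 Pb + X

beta-minus particle

Conserve mass number: 208 = 208 + A, so A = 0.
Conserve atomic number: 81 = 82 + Z, so Z = -1.
A = 0 and Z = -1 is ^0_-1 e — a beta-minus particle.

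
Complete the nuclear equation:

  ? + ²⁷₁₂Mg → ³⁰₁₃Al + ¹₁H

alpha particle

Conserve mass number: A + 27 = 30 + 1, so A = 4.
Conserve atomic number: Z + 12 = 13 + 1, so Z = 2.
A = 4 and Z = 2 is ⁴₂He — an alpha particle.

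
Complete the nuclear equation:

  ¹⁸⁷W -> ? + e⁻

Re-187

Conserve mass number: 187 = A + 0, so A = 187.
Conserve atomic number: 74 = Z − 1, so Z = 75.
Z = 75 is rhenium, so the species is ¹⁸⁷Re.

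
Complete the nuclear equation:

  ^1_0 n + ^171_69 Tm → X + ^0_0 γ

Conserve mass number: 1 + 171 = A + 0, so A = 172.
Conserve atomic number: 0 + 69 = Z + 0, so Z = 69.
Z = 69 is thulium, so the species is ^172_69 Tm.

Tm-172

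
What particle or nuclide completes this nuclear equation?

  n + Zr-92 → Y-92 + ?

proton

Conserve mass number: 1 + 92 = 92 + A, so A = 1.
Conserve atomic number: 0 + 40 = 39 + Z, so Z = 1.
A = 1 and Z = 1 is H-1 — a proton.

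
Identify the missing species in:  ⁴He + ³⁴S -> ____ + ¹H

Cl-37

Conserve mass number: 4 + 34 = A + 1, so A = 37.
Conserve atomic number: 2 + 16 = Z + 1, so Z = 17.
Z = 17 is chlorine, so the species is ³⁷Cl.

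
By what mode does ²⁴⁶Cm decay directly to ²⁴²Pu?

ΔA = 242 − 246 = -4; ΔZ = 94 − 96 = -2.
A drops by 4 and Z drops by 2 — the signature of alpha emission.

alpha decay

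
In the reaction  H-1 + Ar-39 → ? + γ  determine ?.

Conserve mass number: 1 + 39 = A + 0, so A = 40.
Conserve atomic number: 1 + 18 = Z + 0, so Z = 19.
Z = 19 is potassium, so the species is K-40.

K-40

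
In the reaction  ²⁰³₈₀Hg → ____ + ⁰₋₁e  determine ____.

Tl-203

Conserve mass number: 203 = A + 0, so A = 203.
Conserve atomic number: 80 = Z − 1, so Z = 81.
Z = 81 is thallium, so the species is ²⁰³₈₁Tl.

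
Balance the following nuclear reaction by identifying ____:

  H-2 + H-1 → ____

He-3

Conserve mass number: 2 + 1 = A, so A = 3.
Conserve atomic number: 1 + 1 = Z, so Z = 2.
Z = 2 is helium, so the species is He-3.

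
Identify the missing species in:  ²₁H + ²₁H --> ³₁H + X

proton

Conserve mass number: 2 + 2 = 3 + A, so A = 1.
Conserve atomic number: 1 + 1 = 1 + Z, so Z = 1.
A = 1 and Z = 1 is ¹₁H — a proton.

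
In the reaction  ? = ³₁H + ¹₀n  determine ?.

H-4

Conserve mass number: A = 3 + 1, so A = 4.
Conserve atomic number: Z = 1 + 0, so Z = 1.
Z = 1 is hydrogen, so the species is ⁴₁H.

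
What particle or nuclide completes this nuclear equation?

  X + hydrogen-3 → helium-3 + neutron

Conserve mass number: A + 3 = 3 + 1, so A = 1.
Conserve atomic number: Z + 1 = 2 + 0, so Z = 1.
A = 1 and Z = 1 is hydrogen-1 — a proton.

proton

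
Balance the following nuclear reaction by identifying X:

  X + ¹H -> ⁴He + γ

Conserve mass number: A + 1 = 4 + 0, so A = 3.
Conserve atomic number: Z + 1 = 2 + 0, so Z = 1.
A = 3 and Z = 1 is ³H — a triton.

triton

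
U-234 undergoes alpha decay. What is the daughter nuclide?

Th-230

Alpha decay: mass number changes by -4, atomic number by -2.
A: 234 − 4 = 230; Z: 92 − 2 = 90.
Z = 90 is thorium, so the daughter is Th-230.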